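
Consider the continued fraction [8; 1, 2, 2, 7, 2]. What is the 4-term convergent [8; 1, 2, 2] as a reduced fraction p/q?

61/7

Build up convergents one term at a time:
a_0 = 8: 8/1
a_1 = 1: 9/1
a_2 = 2: 26/3
a_3 = 2: 61/7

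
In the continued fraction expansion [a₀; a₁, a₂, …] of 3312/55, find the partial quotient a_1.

4

⌊3312/55⌋ = 60, remainder 12
⌊55/12⌋ = 4, remainder 7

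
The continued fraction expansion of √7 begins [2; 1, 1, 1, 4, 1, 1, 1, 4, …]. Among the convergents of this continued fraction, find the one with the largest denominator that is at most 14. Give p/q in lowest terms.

a_0 = 2: 2/1  (≤ bound)
a_1 = 1: 3/1  (≤ bound)
a_2 = 1: 5/2  (≤ bound)
a_3 = 1: 8/3  (≤ bound)
a_4 = 4: 37/14  (≤ bound)
a_5 = 1: 45/17  (> 14, stop)

37/14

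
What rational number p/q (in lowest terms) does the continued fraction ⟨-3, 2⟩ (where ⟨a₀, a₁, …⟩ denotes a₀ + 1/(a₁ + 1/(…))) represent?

Work from the innermost term outward:
Start with 2.
-3 + 1/(2/1) = -3 + 1/2 = -5/2

-5/2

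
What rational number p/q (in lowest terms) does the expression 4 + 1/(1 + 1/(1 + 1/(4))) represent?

a_0 = 4: 4/1
a_1 = 1: 5/1
a_2 = 1: 9/2
a_3 = 4: 41/9

41/9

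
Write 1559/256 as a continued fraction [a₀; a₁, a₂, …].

[6; 11, 7, 1, 2]

1559 = 6·256 + 23, so a_0 = 6
256 = 11·23 + 3, so a_1 = 11
23 = 7·3 + 2, so a_2 = 7
3 = 1·2 + 1, so a_3 = 1
2 = 2·1 + 0, so a_4 = 2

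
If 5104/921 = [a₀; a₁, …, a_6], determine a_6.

3

⌊5104/921⌋ = 5, remainder 499
⌊921/499⌋ = 1, remainder 422
⌊499/422⌋ = 1, remainder 77
⌊422/77⌋ = 5, remainder 37
⌊77/37⌋ = 2, remainder 3
⌊37/3⌋ = 12, remainder 1
⌊3/1⌋ = 3, remainder 0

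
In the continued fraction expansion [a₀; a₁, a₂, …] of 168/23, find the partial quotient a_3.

2

Run the Euclidean algorithm, recording each quotient:
⌊168/23⌋ = 7, remainder 7
⌊23/7⌋ = 3, remainder 2
⌊7/2⌋ = 3, remainder 1
⌊2/1⌋ = 2, remainder 0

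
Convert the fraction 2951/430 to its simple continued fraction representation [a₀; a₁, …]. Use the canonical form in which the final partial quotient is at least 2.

[6; 1, 6, 3, 2, 8]

2951 = 6·430 + 371, so a_0 = 6
430 = 1·371 + 59, so a_1 = 1
371 = 6·59 + 17, so a_2 = 6
59 = 3·17 + 8, so a_3 = 3
17 = 2·8 + 1, so a_4 = 2
8 = 8·1 + 0, so a_5 = 8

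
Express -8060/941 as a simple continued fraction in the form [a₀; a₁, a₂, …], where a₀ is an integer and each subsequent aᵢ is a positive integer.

[-9; 2, 3, 3, 13, 3]

Repeatedly divide and take the remainder:
-8060 ÷ 941 → quotient -9, remainder 409
941 ÷ 409 → quotient 2, remainder 123
409 ÷ 123 → quotient 3, remainder 40
123 ÷ 40 → quotient 3, remainder 3
40 ÷ 3 → quotient 13, remainder 1
3 ÷ 1 → quotient 3, remainder 0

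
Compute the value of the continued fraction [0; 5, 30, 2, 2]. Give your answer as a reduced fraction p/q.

152/765

Start with 2.
2 + 1/(2/1) = 2 + 1/2 = 5/2
30 + 1/(5/2) = 30 + 2/5 = 152/5
5 + 1/(152/5) = 5 + 5/152 = 765/152
0 + 1/(765/152) = 0 + 152/765 = 152/765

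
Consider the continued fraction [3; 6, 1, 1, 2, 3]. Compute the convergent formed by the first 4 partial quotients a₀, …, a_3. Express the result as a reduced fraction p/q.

Use the convergent recurrence hₖ = aₖ·hₖ₋₁ + hₖ₋₂ (and likewise for the denominators kₖ):
a_0 = 3: 3/1
a_1 = 6: 19/6
a_2 = 1: 22/7
a_3 = 1: 41/13

41/13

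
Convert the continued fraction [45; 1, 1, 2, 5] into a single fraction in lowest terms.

a_0 = 45: 45/1
a_1 = 1: 46/1
a_2 = 1: 91/2
a_3 = 2: 228/5
a_4 = 5: 1231/27

1231/27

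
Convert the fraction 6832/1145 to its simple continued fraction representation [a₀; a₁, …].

[5; 1, 29, 7, 1, 1, 2]

⌊6832/1145⌋ = 5, remainder 1107
⌊1145/1107⌋ = 1, remainder 38
⌊1107/38⌋ = 29, remainder 5
⌊38/5⌋ = 7, remainder 3
⌊5/3⌋ = 1, remainder 2
⌊3/2⌋ = 1, remainder 1
⌊2/1⌋ = 2, remainder 0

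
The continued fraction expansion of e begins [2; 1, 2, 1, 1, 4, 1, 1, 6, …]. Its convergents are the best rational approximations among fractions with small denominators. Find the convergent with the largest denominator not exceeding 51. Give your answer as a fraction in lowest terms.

a_0 = 2: 2/1  (≤ bound)
a_1 = 1: 3/1  (≤ bound)
a_2 = 2: 8/3  (≤ bound)
a_3 = 1: 11/4  (≤ bound)
a_4 = 1: 19/7  (≤ bound)
a_5 = 4: 87/32  (≤ bound)
a_6 = 1: 106/39  (≤ bound)
a_7 = 1: 193/71  (> 51, stop)

106/39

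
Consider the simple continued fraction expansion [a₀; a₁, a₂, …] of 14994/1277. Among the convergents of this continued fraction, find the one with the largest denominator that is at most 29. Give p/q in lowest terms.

317/27

a_0 = 11: 11/1  (≤ bound)
a_1 = 1: 12/1  (≤ bound)
a_2 = 2: 35/3  (≤ bound)
a_3 = 1: 47/4  (≤ bound)
a_4 = 6: 317/27  (≤ bound)
a_5 = 1: 364/31  (> 29, stop)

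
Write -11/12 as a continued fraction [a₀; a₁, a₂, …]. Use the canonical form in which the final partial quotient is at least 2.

[-1; 12]

Repeatedly divide and take the remainder:
⌊-11/12⌋ = -1, remainder 1
⌊12/1⌋ = 12, remainder 0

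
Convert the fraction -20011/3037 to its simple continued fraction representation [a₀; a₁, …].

[-7; 2, 2, 3, 3, 1, 6, 6]

Apply division with remainder until the remainder is 0:
-20011 ÷ 3037 → quotient -7, remainder 1248
3037 ÷ 1248 → quotient 2, remainder 541
1248 ÷ 541 → quotient 2, remainder 166
541 ÷ 166 → quotient 3, remainder 43
166 ÷ 43 → quotient 3, remainder 37
43 ÷ 37 → quotient 1, remainder 6
37 ÷ 6 → quotient 6, remainder 1
6 ÷ 1 → quotient 6, remainder 0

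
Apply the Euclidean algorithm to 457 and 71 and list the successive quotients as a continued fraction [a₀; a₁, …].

[6; 2, 3, 2, 4]

⌊457/71⌋ = 6, remainder 31
⌊71/31⌋ = 2, remainder 9
⌊31/9⌋ = 3, remainder 4
⌊9/4⌋ = 2, remainder 1
⌊4/1⌋ = 4, remainder 0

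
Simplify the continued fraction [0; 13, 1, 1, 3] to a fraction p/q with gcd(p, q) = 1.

Compute successive convergents:
a_0 = 0: 0/1
a_1 = 13: 1/13
a_2 = 1: 1/14
a_3 = 1: 2/27
a_4 = 3: 7/95

7/95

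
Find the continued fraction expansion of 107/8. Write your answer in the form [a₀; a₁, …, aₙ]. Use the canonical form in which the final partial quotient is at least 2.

⌊107/8⌋ = 13, remainder 3
⌊8/3⌋ = 2, remainder 2
⌊3/2⌋ = 1, remainder 1
⌊2/1⌋ = 2, remainder 0

[13; 2, 1, 2]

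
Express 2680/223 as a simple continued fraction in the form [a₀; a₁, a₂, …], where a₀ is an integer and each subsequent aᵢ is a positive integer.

2680 = 12·223 + 4, so a_0 = 12
223 = 55·4 + 3, so a_1 = 55
4 = 1·3 + 1, so a_2 = 1
3 = 3·1 + 0, so a_3 = 3

[12; 55, 1, 3]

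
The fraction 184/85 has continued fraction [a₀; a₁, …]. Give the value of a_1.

6

Run the Euclidean algorithm, recording each quotient:
⌊184/85⌋ = 2, remainder 14
⌊85/14⌋ = 6, remainder 1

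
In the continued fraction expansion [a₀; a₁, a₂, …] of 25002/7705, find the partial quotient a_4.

3

25002 = 3·7705 + 1887, so a_0 = 3
7705 = 4·1887 + 157, so a_1 = 4
1887 = 12·157 + 3, so a_2 = 12
157 = 52·3 + 1, so a_3 = 52
3 = 3·1 + 0, so a_4 = 3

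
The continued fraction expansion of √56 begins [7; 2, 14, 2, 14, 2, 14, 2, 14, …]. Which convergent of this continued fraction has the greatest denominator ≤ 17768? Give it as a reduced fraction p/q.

13455/1798

a_0 = 7: 7/1  (≤ bound)
a_1 = 2: 15/2  (≤ bound)
a_2 = 14: 217/29  (≤ bound)
a_3 = 2: 449/60  (≤ bound)
a_4 = 14: 6503/869  (≤ bound)
a_5 = 2: 13455/1798  (≤ bound)
a_6 = 14: 194873/26041  (> 17768, stop)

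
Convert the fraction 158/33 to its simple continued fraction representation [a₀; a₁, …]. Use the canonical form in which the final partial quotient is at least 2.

[4; 1, 3, 1, 2, 2]

Repeatedly divide and take the remainder:
158 ÷ 33 → quotient 4, remainder 26
33 ÷ 26 → quotient 1, remainder 7
26 ÷ 7 → quotient 3, remainder 5
7 ÷ 5 → quotient 1, remainder 2
5 ÷ 2 → quotient 2, remainder 1
2 ÷ 1 → quotient 2, remainder 0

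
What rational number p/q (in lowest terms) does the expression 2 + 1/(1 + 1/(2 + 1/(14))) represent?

Start with 14.
2 + 1/(14/1) = 2 + 1/14 = 29/14
1 + 1/(29/14) = 1 + 14/29 = 43/29
2 + 1/(43/29) = 2 + 29/43 = 115/43

115/43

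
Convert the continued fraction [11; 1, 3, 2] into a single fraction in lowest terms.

106/9

Build up convergents one term at a time:
a_0 = 11: 11/1
a_1 = 1: 12/1
a_2 = 3: 47/4
a_3 = 2: 106/9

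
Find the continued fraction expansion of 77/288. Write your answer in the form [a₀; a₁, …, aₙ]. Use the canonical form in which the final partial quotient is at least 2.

Repeatedly divide and take the remainder:
77 = 0·288 + 77, so a_0 = 0
288 = 3·77 + 57, so a_1 = 3
77 = 1·57 + 20, so a_2 = 1
57 = 2·20 + 17, so a_3 = 2
20 = 1·17 + 3, so a_4 = 1
17 = 5·3 + 2, so a_5 = 5
3 = 1·2 + 1, so a_6 = 1
2 = 2·1 + 0, so a_7 = 2

[0; 3, 1, 2, 1, 5, 1, 2]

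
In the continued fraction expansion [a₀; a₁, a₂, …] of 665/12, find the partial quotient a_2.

665 = 55·12 + 5, so a_0 = 55
12 = 2·5 + 2, so a_1 = 2
5 = 2·2 + 1, so a_2 = 2

2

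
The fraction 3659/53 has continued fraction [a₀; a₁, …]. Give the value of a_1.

26

3659 ÷ 53 → quotient 69, remainder 2
53 ÷ 2 → quotient 26, remainder 1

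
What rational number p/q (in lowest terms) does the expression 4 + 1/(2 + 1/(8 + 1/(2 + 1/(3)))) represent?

559/125

a_0 = 4: 4/1
a_1 = 2: 9/2
a_2 = 8: 76/17
a_3 = 2: 161/36
a_4 = 3: 559/125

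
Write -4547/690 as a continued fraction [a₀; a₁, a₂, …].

[-7; 2, 2, 3, 1, 1, 5, 3]

-4547 ÷ 690 → quotient -7, remainder 283
690 ÷ 283 → quotient 2, remainder 124
283 ÷ 124 → quotient 2, remainder 35
124 ÷ 35 → quotient 3, remainder 19
35 ÷ 19 → quotient 1, remainder 16
19 ÷ 16 → quotient 1, remainder 3
16 ÷ 3 → quotient 5, remainder 1
3 ÷ 1 → quotient 3, remainder 0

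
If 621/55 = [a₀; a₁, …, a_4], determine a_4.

621 = 11·55 + 16, so a_0 = 11
55 = 3·16 + 7, so a_1 = 3
16 = 2·7 + 2, so a_2 = 2
7 = 3·2 + 1, so a_3 = 3
2 = 2·1 + 0, so a_4 = 2

2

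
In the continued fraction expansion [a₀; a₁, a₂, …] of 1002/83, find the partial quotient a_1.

Apply division with remainder until the remainder is 0:
⌊1002/83⌋ = 12, remainder 6
⌊83/6⌋ = 13, remainder 5

13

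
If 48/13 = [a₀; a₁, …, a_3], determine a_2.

⌊48/13⌋ = 3, remainder 9
⌊13/9⌋ = 1, remainder 4
⌊9/4⌋ = 2, remainder 1

2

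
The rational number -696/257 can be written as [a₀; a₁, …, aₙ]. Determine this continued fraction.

-696 ÷ 257 → quotient -3, remainder 75
257 ÷ 75 → quotient 3, remainder 32
75 ÷ 32 → quotient 2, remainder 11
32 ÷ 11 → quotient 2, remainder 10
11 ÷ 10 → quotient 1, remainder 1
10 ÷ 1 → quotient 10, remainder 0

[-3; 3, 2, 2, 1, 10]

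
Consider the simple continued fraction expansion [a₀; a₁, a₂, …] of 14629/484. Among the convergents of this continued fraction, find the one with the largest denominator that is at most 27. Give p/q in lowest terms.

272/9

a_0 = 30: 30/1  (≤ bound)
a_1 = 4: 121/4  (≤ bound)
a_2 = 2: 272/9  (≤ bound)
a_3 = 3: 937/31  (> 27, stop)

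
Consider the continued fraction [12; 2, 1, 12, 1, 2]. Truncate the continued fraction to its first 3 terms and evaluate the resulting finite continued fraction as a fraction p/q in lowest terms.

37/3

Start with 1.
2 + 1/(1/1) = 2 + 1/1 = 3/1
12 + 1/(3/1) = 12 + 1/3 = 37/3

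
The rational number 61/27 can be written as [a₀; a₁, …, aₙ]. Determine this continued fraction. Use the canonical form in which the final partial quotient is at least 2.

61 = 2·27 + 7, so a_0 = 2
27 = 3·7 + 6, so a_1 = 3
7 = 1·6 + 1, so a_2 = 1
6 = 6·1 + 0, so a_3 = 6

[2; 3, 1, 6]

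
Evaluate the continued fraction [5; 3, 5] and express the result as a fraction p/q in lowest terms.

85/16

Start with 5.
3 + 1/(5/1) = 3 + 1/5 = 16/5
5 + 1/(16/5) = 5 + 5/16 = 85/16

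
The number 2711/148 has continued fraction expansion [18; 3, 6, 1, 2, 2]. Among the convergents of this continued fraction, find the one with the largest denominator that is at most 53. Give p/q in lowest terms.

List convergents until the denominator exceeds the bound:
a_0 = 18: 18/1  (≤ bound)
a_1 = 3: 55/3  (≤ bound)
a_2 = 6: 348/19  (≤ bound)
a_3 = 1: 403/22  (≤ bound)
a_4 = 2: 1154/63  (> 53, stop)

403/22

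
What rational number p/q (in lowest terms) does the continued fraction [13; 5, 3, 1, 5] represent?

Build up convergents one term at a time:
a_0 = 13: 13/1
a_1 = 5: 66/5
a_2 = 3: 211/16
a_3 = 1: 277/21
a_4 = 5: 1596/121

1596/121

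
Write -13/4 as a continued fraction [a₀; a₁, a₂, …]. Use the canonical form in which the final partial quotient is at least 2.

[-4; 1, 3]

-13 ÷ 4 → quotient -4, remainder 3
4 ÷ 3 → quotient 1, remainder 1
3 ÷ 1 → quotient 3, remainder 0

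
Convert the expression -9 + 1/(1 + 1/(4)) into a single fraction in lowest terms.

Collapse the nested fraction from the inside out:
Start with 4.
1 + 1/(4/1) = 1 + 1/4 = 5/4
-9 + 1/(5/4) = -9 + 4/5 = -41/5

-41/5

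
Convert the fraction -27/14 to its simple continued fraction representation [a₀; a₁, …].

[-2; 14]

-27 ÷ 14 → quotient -2, remainder 1
14 ÷ 1 → quotient 14, remainder 0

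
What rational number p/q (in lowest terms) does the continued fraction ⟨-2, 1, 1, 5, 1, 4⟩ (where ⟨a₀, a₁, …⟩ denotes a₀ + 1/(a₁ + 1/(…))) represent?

-92/63

Start with 4.
1 + 1/(4/1) = 1 + 1/4 = 5/4
5 + 1/(5/4) = 5 + 4/5 = 29/5
1 + 1/(29/5) = 1 + 5/29 = 34/29
1 + 1/(34/29) = 1 + 29/34 = 63/34
-2 + 1/(63/34) = -2 + 34/63 = -92/63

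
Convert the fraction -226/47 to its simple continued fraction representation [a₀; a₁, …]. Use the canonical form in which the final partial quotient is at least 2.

[-5; 5, 4, 2]

Repeatedly divide and take the remainder:
-226 ÷ 47 → quotient -5, remainder 9
47 ÷ 9 → quotient 5, remainder 2
9 ÷ 2 → quotient 4, remainder 1
2 ÷ 1 → quotient 2, remainder 0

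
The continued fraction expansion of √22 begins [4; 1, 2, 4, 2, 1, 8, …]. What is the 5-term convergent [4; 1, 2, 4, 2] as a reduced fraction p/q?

a_0 = 4: 4/1
a_1 = 1: 5/1
a_2 = 2: 14/3
a_3 = 4: 61/13
a_4 = 2: 136/29

136/29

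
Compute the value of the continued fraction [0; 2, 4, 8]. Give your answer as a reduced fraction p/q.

Collapse the nested fraction from the inside out:
Start with 8.
4 + 1/(8/1) = 4 + 1/8 = 33/8
2 + 1/(33/8) = 2 + 8/33 = 74/33
0 + 1/(74/33) = 0 + 33/74 = 33/74

33/74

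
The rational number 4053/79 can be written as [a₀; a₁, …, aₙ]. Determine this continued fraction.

⌊4053/79⌋ = 51, remainder 24
⌊79/24⌋ = 3, remainder 7
⌊24/7⌋ = 3, remainder 3
⌊7/3⌋ = 2, remainder 1
⌊3/1⌋ = 3, remainder 0

[51; 3, 3, 2, 3]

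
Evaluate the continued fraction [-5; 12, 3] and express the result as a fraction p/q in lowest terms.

Compute successive convergents:
a_0 = -5: -5/1
a_1 = 12: -59/12
a_2 = 3: -182/37

-182/37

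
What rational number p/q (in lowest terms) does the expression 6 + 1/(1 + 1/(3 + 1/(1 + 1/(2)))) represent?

95/14

Starting at the tail and folding back:
Start with 2.
1 + 1/(2/1) = 1 + 1/2 = 3/2
3 + 1/(3/2) = 3 + 2/3 = 11/3
1 + 1/(11/3) = 1 + 3/11 = 14/11
6 + 1/(14/11) = 6 + 11/14 = 95/14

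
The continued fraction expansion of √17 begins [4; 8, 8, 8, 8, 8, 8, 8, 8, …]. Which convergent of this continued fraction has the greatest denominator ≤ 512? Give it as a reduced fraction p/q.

List convergents until the denominator exceeds the bound:
a_0 = 4: 4/1  (≤ bound)
a_1 = 8: 33/8  (≤ bound)
a_2 = 8: 268/65  (≤ bound)
a_3 = 8: 2177/528  (> 512, stop)

268/65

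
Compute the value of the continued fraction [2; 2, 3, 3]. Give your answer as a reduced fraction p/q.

Starting at the tail and folding back:
Start with 3.
3 + 1/(3/1) = 3 + 1/3 = 10/3
2 + 1/(10/3) = 2 + 3/10 = 23/10
2 + 1/(23/10) = 2 + 10/23 = 56/23

56/23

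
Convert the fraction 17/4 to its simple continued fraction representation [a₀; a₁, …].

Run the Euclidean algorithm, recording each quotient:
17 ÷ 4 → quotient 4, remainder 1
4 ÷ 1 → quotient 4, remainder 0

[4; 4]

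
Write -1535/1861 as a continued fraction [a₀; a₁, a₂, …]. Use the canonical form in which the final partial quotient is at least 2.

[-1; 5, 1, 2, 2, 3, 6, 2]

Repeatedly divide and take the remainder:
-1535 ÷ 1861 → quotient -1, remainder 326
1861 ÷ 326 → quotient 5, remainder 231
326 ÷ 231 → quotient 1, remainder 95
231 ÷ 95 → quotient 2, remainder 41
95 ÷ 41 → quotient 2, remainder 13
41 ÷ 13 → quotient 3, remainder 2
13 ÷ 2 → quotient 6, remainder 1
2 ÷ 1 → quotient 2, remainder 0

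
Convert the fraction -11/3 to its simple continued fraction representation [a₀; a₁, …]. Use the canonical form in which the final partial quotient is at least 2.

[-4; 3]

-11 = -4·3 + 1, so a_0 = -4
3 = 3·1 + 0, so a_1 = 3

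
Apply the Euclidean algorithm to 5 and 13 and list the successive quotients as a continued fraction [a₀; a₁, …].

5 ÷ 13 → quotient 0, remainder 5
13 ÷ 5 → quotient 2, remainder 3
5 ÷ 3 → quotient 1, remainder 2
3 ÷ 2 → quotient 1, remainder 1
2 ÷ 1 → quotient 2, remainder 0

[0; 2, 1, 1, 2]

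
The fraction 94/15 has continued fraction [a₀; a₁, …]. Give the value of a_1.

3

⌊94/15⌋ = 6, remainder 4
⌊15/4⌋ = 3, remainder 3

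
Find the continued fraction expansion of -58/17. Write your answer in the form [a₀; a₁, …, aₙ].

[-4; 1, 1, 2, 3]

⌊-58/17⌋ = -4, remainder 10
⌊17/10⌋ = 1, remainder 7
⌊10/7⌋ = 1, remainder 3
⌊7/3⌋ = 2, remainder 1
⌊3/1⌋ = 3, remainder 0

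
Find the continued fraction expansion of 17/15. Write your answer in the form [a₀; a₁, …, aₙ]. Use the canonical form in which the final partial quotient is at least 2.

Repeatedly divide and take the remainder:
17 ÷ 15 → quotient 1, remainder 2
15 ÷ 2 → quotient 7, remainder 1
2 ÷ 1 → quotient 2, remainder 0

[1; 7, 2]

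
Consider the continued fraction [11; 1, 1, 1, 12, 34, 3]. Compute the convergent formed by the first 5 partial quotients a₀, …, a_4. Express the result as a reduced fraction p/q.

Use the convergent recurrence hₖ = aₖ·hₖ₋₁ + hₖ₋₂ (and likewise for the denominators kₖ):
a_0 = 11: 11/1
a_1 = 1: 12/1
a_2 = 1: 23/2
a_3 = 1: 35/3
a_4 = 12: 443/38

443/38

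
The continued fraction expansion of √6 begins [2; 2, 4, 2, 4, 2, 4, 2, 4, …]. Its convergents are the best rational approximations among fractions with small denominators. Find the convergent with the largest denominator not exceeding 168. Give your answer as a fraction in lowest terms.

List convergents until the denominator exceeds the bound:
a_0 = 2: 2/1  (≤ bound)
a_1 = 2: 5/2  (≤ bound)
a_2 = 4: 22/9  (≤ bound)
a_3 = 2: 49/20  (≤ bound)
a_4 = 4: 218/89  (≤ bound)
a_5 = 2: 485/198  (> 168, stop)

218/89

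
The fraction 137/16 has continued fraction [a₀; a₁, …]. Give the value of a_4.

⌊137/16⌋ = 8, remainder 9
⌊16/9⌋ = 1, remainder 7
⌊9/7⌋ = 1, remainder 2
⌊7/2⌋ = 3, remainder 1
⌊2/1⌋ = 2, remainder 0

2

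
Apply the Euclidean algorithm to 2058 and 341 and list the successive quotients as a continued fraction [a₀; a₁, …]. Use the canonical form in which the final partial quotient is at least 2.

2058 ÷ 341 → quotient 6, remainder 12
341 ÷ 12 → quotient 28, remainder 5
12 ÷ 5 → quotient 2, remainder 2
5 ÷ 2 → quotient 2, remainder 1
2 ÷ 1 → quotient 2, remainder 0

[6; 28, 2, 2, 2]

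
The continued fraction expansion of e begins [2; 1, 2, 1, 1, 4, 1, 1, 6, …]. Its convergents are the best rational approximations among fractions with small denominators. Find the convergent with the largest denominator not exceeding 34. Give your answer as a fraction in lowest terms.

List convergents until the denominator exceeds the bound:
a_0 = 2: 2/1  (≤ bound)
a_1 = 1: 3/1  (≤ bound)
a_2 = 2: 8/3  (≤ bound)
a_3 = 1: 11/4  (≤ bound)
a_4 = 1: 19/7  (≤ bound)
a_5 = 4: 87/32  (≤ bound)
a_6 = 1: 106/39  (> 34, stop)

87/32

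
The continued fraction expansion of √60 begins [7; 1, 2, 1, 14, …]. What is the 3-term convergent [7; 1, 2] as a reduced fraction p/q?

23/3

Start with 2.
1 + 1/(2/1) = 1 + 1/2 = 3/2
7 + 1/(3/2) = 7 + 2/3 = 23/3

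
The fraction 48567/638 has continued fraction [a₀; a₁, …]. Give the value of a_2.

13

Repeatedly divide and take the remainder:
48567 = 76·638 + 79, so a_0 = 76
638 = 8·79 + 6, so a_1 = 8
79 = 13·6 + 1, so a_2 = 13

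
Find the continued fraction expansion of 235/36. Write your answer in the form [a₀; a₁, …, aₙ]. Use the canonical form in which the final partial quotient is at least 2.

[6; 1, 1, 8, 2]

Run the Euclidean algorithm, recording each quotient:
235 = 6·36 + 19, so a_0 = 6
36 = 1·19 + 17, so a_1 = 1
19 = 1·17 + 2, so a_2 = 1
17 = 8·2 + 1, so a_3 = 8
2 = 2·1 + 0, so a_4 = 2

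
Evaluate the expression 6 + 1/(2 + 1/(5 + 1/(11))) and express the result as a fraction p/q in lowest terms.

Build up convergents one term at a time:
a_0 = 6: 6/1
a_1 = 2: 13/2
a_2 = 5: 71/11
a_3 = 11: 794/123

794/123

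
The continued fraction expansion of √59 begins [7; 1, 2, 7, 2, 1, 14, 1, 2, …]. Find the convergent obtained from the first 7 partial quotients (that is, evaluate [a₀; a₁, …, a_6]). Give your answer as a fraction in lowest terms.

Start with 14.
1 + 1/(14/1) = 1 + 1/14 = 15/14
2 + 1/(15/14) = 2 + 14/15 = 44/15
7 + 1/(44/15) = 7 + 15/44 = 323/44
2 + 1/(323/44) = 2 + 44/323 = 690/323
1 + 1/(690/323) = 1 + 323/690 = 1013/690
7 + 1/(1013/690) = 7 + 690/1013 = 7781/1013

7781/1013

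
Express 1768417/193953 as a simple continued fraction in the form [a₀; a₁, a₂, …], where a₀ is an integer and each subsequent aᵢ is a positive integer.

1768417 ÷ 193953 → quotient 9, remainder 22840
193953 ÷ 22840 → quotient 8, remainder 11233
22840 ÷ 11233 → quotient 2, remainder 374
11233 ÷ 374 → quotient 30, remainder 13
374 ÷ 13 → quotient 28, remainder 10
13 ÷ 10 → quotient 1, remainder 3
10 ÷ 3 → quotient 3, remainder 1
3 ÷ 1 → quotient 3, remainder 0

[9; 8, 2, 30, 28, 1, 3, 3]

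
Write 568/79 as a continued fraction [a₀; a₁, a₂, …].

568 = 7·79 + 15, so a_0 = 7
79 = 5·15 + 4, so a_1 = 5
15 = 3·4 + 3, so a_2 = 3
4 = 1·3 + 1, so a_3 = 1
3 = 3·1 + 0, so a_4 = 3

[7; 5, 3, 1, 3]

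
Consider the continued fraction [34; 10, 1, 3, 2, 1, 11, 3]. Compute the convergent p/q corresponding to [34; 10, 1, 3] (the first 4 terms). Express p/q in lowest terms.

1466/43

a_0 = 34: 34/1
a_1 = 10: 341/10
a_2 = 1: 375/11
a_3 = 3: 1466/43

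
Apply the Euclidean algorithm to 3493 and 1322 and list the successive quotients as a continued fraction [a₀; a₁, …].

[2; 1, 1, 1, 3, 1, 7, 12]

⌊3493/1322⌋ = 2, remainder 849
⌊1322/849⌋ = 1, remainder 473
⌊849/473⌋ = 1, remainder 376
⌊473/376⌋ = 1, remainder 97
⌊376/97⌋ = 3, remainder 85
⌊97/85⌋ = 1, remainder 12
⌊85/12⌋ = 7, remainder 1
⌊12/1⌋ = 12, remainder 0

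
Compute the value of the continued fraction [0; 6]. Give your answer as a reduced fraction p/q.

1/6

Start with 6.
0 + 1/(6/1) = 0 + 1/6 = 1/6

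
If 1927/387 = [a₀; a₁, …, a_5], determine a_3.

2

1927 = 4·387 + 379, so a_0 = 4
387 = 1·379 + 8, so a_1 = 1
379 = 47·8 + 3, so a_2 = 47
8 = 2·3 + 2, so a_3 = 2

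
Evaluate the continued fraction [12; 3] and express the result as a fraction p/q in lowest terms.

37/3

Start with 3.
12 + 1/(3/1) = 12 + 1/3 = 37/3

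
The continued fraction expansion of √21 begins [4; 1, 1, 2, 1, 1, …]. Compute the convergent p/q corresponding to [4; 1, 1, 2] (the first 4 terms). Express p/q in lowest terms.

Start with 2.
1 + 1/(2/1) = 1 + 1/2 = 3/2
1 + 1/(3/2) = 1 + 2/3 = 5/3
4 + 1/(5/3) = 4 + 3/5 = 23/5

23/5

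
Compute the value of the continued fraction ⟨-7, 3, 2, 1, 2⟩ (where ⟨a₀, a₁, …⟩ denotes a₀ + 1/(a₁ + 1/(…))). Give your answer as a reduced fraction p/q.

a_0 = -7: -7/1
a_1 = 3: -20/3
a_2 = 2: -47/7
a_3 = 1: -67/10
a_4 = 2: -181/27

-181/27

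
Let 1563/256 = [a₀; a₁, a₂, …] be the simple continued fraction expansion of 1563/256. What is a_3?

1563 ÷ 256 → quotient 6, remainder 27
256 ÷ 27 → quotient 9, remainder 13
27 ÷ 13 → quotient 2, remainder 1
13 ÷ 1 → quotient 13, remainder 0

13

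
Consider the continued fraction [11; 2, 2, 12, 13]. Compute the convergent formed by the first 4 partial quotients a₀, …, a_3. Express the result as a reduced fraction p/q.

707/62

a_0 = 11: 11/1
a_1 = 2: 23/2
a_2 = 2: 57/5
a_3 = 12: 707/62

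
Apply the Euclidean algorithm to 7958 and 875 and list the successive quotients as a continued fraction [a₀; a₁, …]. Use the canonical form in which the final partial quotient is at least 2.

[9; 10, 1, 1, 5, 2, 3]

Apply division with remainder until the remainder is 0:
7958 = 9·875 + 83, so a_0 = 9
875 = 10·83 + 45, so a_1 = 10
83 = 1·45 + 38, so a_2 = 1
45 = 1·38 + 7, so a_3 = 1
38 = 5·7 + 3, so a_4 = 5
7 = 2·3 + 1, so a_5 = 2
3 = 3·1 + 0, so a_6 = 3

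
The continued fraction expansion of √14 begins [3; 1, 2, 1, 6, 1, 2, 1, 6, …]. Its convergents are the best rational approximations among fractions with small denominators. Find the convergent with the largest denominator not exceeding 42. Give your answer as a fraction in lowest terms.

116/31

List convergents until the denominator exceeds the bound:
a_0 = 3: 3/1  (≤ bound)
a_1 = 1: 4/1  (≤ bound)
a_2 = 2: 11/3  (≤ bound)
a_3 = 1: 15/4  (≤ bound)
a_4 = 6: 101/27  (≤ bound)
a_5 = 1: 116/31  (≤ bound)
a_6 = 2: 333/89  (> 42, stop)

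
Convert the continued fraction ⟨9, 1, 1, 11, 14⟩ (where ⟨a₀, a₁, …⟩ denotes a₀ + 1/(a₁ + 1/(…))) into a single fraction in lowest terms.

3085/324

a_0 = 9: 9/1
a_1 = 1: 10/1
a_2 = 1: 19/2
a_3 = 11: 219/23
a_4 = 14: 3085/324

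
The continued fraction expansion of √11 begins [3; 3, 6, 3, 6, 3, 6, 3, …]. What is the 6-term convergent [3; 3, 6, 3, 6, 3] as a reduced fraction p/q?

3970/1197

Collapse the nested fraction from the inside out:
Start with 3.
6 + 1/(3/1) = 6 + 1/3 = 19/3
3 + 1/(19/3) = 3 + 3/19 = 60/19
6 + 1/(60/19) = 6 + 19/60 = 379/60
3 + 1/(379/60) = 3 + 60/379 = 1197/379
3 + 1/(1197/379) = 3 + 379/1197 = 3970/1197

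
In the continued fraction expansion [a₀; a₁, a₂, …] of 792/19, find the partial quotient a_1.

1

792 ÷ 19 → quotient 41, remainder 13
19 ÷ 13 → quotient 1, remainder 6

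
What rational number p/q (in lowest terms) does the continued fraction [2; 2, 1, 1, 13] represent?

163/68

a_0 = 2: 2/1
a_1 = 2: 5/2
a_2 = 1: 7/3
a_3 = 1: 12/5
a_4 = 13: 163/68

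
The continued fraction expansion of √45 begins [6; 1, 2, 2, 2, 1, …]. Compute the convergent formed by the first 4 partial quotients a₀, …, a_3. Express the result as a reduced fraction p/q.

47/7

Starting at the tail and folding back:
Start with 2.
2 + 1/(2/1) = 2 + 1/2 = 5/2
1 + 1/(5/2) = 1 + 2/5 = 7/5
6 + 1/(7/5) = 6 + 5/7 = 47/7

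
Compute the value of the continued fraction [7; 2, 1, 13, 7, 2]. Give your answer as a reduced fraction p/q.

4559/621

a_0 = 7: 7/1
a_1 = 2: 15/2
a_2 = 1: 22/3
a_3 = 13: 301/41
a_4 = 7: 2129/290
a_5 = 2: 4559/621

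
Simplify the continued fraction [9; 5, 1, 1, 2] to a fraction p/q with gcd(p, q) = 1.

Start with 2.
1 + 1/(2/1) = 1 + 1/2 = 3/2
1 + 1/(3/2) = 1 + 2/3 = 5/3
5 + 1/(5/3) = 5 + 3/5 = 28/5
9 + 1/(28/5) = 9 + 5/28 = 257/28

257/28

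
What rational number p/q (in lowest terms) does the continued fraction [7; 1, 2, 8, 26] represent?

Starting at the tail and folding back:
Start with 26.
8 + 1/(26/1) = 8 + 1/26 = 209/26
2 + 1/(209/26) = 2 + 26/209 = 444/209
1 + 1/(444/209) = 1 + 209/444 = 653/444
7 + 1/(653/444) = 7 + 444/653 = 5015/653

5015/653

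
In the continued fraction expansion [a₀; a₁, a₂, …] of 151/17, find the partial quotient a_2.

7

Repeatedly divide and take the remainder:
151 ÷ 17 → quotient 8, remainder 15
17 ÷ 15 → quotient 1, remainder 2
15 ÷ 2 → quotient 7, remainder 1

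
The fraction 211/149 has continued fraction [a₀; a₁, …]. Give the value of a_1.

2

⌊211/149⌋ = 1, remainder 62
⌊149/62⌋ = 2, remainder 25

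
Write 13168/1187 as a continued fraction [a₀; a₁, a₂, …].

[11; 10, 1, 2, 3, 1, 3, 2]

13168 ÷ 1187 → quotient 11, remainder 111
1187 ÷ 111 → quotient 10, remainder 77
111 ÷ 77 → quotient 1, remainder 34
77 ÷ 34 → quotient 2, remainder 9
34 ÷ 9 → quotient 3, remainder 7
9 ÷ 7 → quotient 1, remainder 2
7 ÷ 2 → quotient 3, remainder 1
2 ÷ 1 → quotient 2, remainder 0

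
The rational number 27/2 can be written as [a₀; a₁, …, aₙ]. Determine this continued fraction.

[13; 2]

27 = 13·2 + 1, so a_0 = 13
2 = 2·1 + 0, so a_1 = 2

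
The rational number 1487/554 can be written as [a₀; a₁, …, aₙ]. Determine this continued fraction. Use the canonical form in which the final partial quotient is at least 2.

[2; 1, 2, 6, 29]

1487 = 2·554 + 379, so a_0 = 2
554 = 1·379 + 175, so a_1 = 1
379 = 2·175 + 29, so a_2 = 2
175 = 6·29 + 1, so a_3 = 6
29 = 29·1 + 0, so a_4 = 29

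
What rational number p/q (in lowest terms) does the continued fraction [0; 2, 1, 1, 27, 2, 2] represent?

279/700

a_0 = 0: 0/1
a_1 = 2: 1/2
a_2 = 1: 1/3
a_3 = 1: 2/5
a_4 = 27: 55/138
a_5 = 2: 112/281
a_6 = 2: 279/700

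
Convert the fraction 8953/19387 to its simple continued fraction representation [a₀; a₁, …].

8953 ÷ 19387 → quotient 0, remainder 8953
19387 ÷ 8953 → quotient 2, remainder 1481
8953 ÷ 1481 → quotient 6, remainder 67
1481 ÷ 67 → quotient 22, remainder 7
67 ÷ 7 → quotient 9, remainder 4
7 ÷ 4 → quotient 1, remainder 3
4 ÷ 3 → quotient 1, remainder 1
3 ÷ 1 → quotient 3, remainder 0

[0; 2, 6, 22, 9, 1, 1, 3]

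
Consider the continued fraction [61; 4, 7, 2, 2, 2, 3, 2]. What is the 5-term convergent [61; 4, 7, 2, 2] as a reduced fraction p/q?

9370/153

a_0 = 61: 61/1
a_1 = 4: 245/4
a_2 = 7: 1776/29
a_3 = 2: 3797/62
a_4 = 2: 9370/153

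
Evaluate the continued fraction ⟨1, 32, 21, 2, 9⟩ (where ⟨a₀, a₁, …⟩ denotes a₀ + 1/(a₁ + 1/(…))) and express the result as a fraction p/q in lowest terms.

Start with 9.
2 + 1/(9/1) = 2 + 1/9 = 19/9
21 + 1/(19/9) = 21 + 9/19 = 408/19
32 + 1/(408/19) = 32 + 19/408 = 13075/408
1 + 1/(13075/408) = 1 + 408/13075 = 13483/13075

13483/13075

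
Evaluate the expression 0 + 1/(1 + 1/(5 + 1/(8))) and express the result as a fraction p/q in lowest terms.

41/49

Starting at the tail and folding back:
Start with 8.
5 + 1/(8/1) = 5 + 1/8 = 41/8
1 + 1/(41/8) = 1 + 8/41 = 49/41
0 + 1/(49/41) = 0 + 41/49 = 41/49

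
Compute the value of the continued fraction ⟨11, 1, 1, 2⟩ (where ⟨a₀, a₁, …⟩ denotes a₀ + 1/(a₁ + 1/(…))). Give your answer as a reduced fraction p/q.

Collapse the nested fraction from the inside out:
Start with 2.
1 + 1/(2/1) = 1 + 1/2 = 3/2
1 + 1/(3/2) = 1 + 2/3 = 5/3
11 + 1/(5/3) = 11 + 3/5 = 58/5

58/5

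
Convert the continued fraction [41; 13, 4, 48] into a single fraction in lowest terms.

a_0 = 41: 41/1
a_1 = 13: 534/13
a_2 = 4: 2177/53
a_3 = 48: 105030/2557

105030/2557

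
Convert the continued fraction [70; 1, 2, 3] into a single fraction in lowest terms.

707/10

a_0 = 70: 70/1
a_1 = 1: 71/1
a_2 = 2: 212/3
a_3 = 3: 707/10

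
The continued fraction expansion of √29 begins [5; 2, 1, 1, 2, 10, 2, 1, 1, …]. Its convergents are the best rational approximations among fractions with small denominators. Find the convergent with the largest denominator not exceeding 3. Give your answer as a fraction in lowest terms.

List convergents until the denominator exceeds the bound:
a_0 = 5: 5/1  (≤ bound)
a_1 = 2: 11/2  (≤ bound)
a_2 = 1: 16/3  (≤ bound)
a_3 = 1: 27/5  (> 3, stop)

16/3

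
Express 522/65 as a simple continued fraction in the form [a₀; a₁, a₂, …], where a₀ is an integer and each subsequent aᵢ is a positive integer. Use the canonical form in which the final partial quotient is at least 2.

[8; 32, 2]

⌊522/65⌋ = 8, remainder 2
⌊65/2⌋ = 32, remainder 1
⌊2/1⌋ = 2, remainder 0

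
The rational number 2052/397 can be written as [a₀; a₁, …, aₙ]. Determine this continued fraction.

[5; 5, 1, 12, 2, 2]

⌊2052/397⌋ = 5, remainder 67
⌊397/67⌋ = 5, remainder 62
⌊67/62⌋ = 1, remainder 5
⌊62/5⌋ = 12, remainder 2
⌊5/2⌋ = 2, remainder 1
⌊2/1⌋ = 2, remainder 0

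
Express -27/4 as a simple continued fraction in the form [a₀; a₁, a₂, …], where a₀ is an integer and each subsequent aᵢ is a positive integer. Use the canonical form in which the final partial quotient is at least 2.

-27 ÷ 4 → quotient -7, remainder 1
4 ÷ 1 → quotient 4, remainder 0

[-7; 4]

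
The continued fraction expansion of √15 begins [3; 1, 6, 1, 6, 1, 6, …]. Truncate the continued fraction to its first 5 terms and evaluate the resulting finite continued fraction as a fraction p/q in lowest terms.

213/55

Compute successive convergents:
a_0 = 3: 3/1
a_1 = 1: 4/1
a_2 = 6: 27/7
a_3 = 1: 31/8
a_4 = 6: 213/55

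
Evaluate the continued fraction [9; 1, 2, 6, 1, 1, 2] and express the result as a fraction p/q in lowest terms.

1007/104

Start with 2.
1 + 1/(2/1) = 1 + 1/2 = 3/2
1 + 1/(3/2) = 1 + 2/3 = 5/3
6 + 1/(5/3) = 6 + 3/5 = 33/5
2 + 1/(33/5) = 2 + 5/33 = 71/33
1 + 1/(71/33) = 1 + 33/71 = 104/71
9 + 1/(104/71) = 9 + 71/104 = 1007/104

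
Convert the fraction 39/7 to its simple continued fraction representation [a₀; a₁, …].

Apply division with remainder until the remainder is 0:
39 ÷ 7 → quotient 5, remainder 4
7 ÷ 4 → quotient 1, remainder 3
4 ÷ 3 → quotient 1, remainder 1
3 ÷ 1 → quotient 3, remainder 0

[5; 1, 1, 3]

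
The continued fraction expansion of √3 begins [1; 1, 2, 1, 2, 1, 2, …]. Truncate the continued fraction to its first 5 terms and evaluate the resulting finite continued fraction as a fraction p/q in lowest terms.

19/11

Collapse the nested fraction from the inside out:
Start with 2.
1 + 1/(2/1) = 1 + 1/2 = 3/2
2 + 1/(3/2) = 2 + 2/3 = 8/3
1 + 1/(8/3) = 1 + 3/8 = 11/8
1 + 1/(11/8) = 1 + 8/11 = 19/11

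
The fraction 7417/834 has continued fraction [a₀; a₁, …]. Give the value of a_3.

⌊7417/834⌋ = 8, remainder 745
⌊834/745⌋ = 1, remainder 89
⌊745/89⌋ = 8, remainder 33
⌊89/33⌋ = 2, remainder 23

2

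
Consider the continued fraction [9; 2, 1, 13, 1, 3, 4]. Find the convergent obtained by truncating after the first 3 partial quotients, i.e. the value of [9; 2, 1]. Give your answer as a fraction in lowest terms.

a_0 = 9: 9/1
a_1 = 2: 19/2
a_2 = 1: 28/3

28/3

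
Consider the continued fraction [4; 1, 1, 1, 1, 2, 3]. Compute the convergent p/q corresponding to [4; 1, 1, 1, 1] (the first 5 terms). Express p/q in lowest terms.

Start with 1.
1 + 1/(1/1) = 1 + 1/1 = 2/1
1 + 1/(2/1) = 1 + 1/2 = 3/2
1 + 1/(3/2) = 1 + 2/3 = 5/3
4 + 1/(5/3) = 4 + 3/5 = 23/5

23/5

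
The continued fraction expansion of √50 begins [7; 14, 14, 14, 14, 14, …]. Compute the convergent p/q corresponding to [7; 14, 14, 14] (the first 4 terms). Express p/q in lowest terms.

Starting at the tail and folding back:
Start with 14.
14 + 1/(14/1) = 14 + 1/14 = 197/14
14 + 1/(197/14) = 14 + 14/197 = 2772/197
7 + 1/(2772/197) = 7 + 197/2772 = 19601/2772

19601/2772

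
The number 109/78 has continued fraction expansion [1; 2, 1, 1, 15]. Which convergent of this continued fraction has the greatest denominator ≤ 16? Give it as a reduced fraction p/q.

7/5

List convergents until the denominator exceeds the bound:
a_0 = 1: 1/1  (≤ bound)
a_1 = 2: 3/2  (≤ bound)
a_2 = 1: 4/3  (≤ bound)
a_3 = 1: 7/5  (≤ bound)
a_4 = 15: 109/78  (> 16, stop)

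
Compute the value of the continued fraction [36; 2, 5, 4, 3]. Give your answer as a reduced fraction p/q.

Work from the innermost term outward:
Start with 3.
4 + 1/(3/1) = 4 + 1/3 = 13/3
5 + 1/(13/3) = 5 + 3/13 = 68/13
2 + 1/(68/13) = 2 + 13/68 = 149/68
36 + 1/(149/68) = 36 + 68/149 = 5432/149

5432/149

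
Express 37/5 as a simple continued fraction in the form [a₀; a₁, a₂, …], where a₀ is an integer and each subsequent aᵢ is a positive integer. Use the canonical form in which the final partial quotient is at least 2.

[7; 2, 2]

Apply division with remainder until the remainder is 0:
⌊37/5⌋ = 7, remainder 2
⌊5/2⌋ = 2, remainder 1
⌊2/1⌋ = 2, remainder 0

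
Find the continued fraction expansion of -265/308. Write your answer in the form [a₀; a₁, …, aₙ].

Run the Euclidean algorithm, recording each quotient:
⌊-265/308⌋ = -1, remainder 43
⌊308/43⌋ = 7, remainder 7
⌊43/7⌋ = 6, remainder 1
⌊7/1⌋ = 7, remainder 0

[-1; 7, 6, 7]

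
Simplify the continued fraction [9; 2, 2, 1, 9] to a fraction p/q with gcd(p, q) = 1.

641/68

a_0 = 9: 9/1
a_1 = 2: 19/2
a_2 = 2: 47/5
a_3 = 1: 66/7
a_4 = 9: 641/68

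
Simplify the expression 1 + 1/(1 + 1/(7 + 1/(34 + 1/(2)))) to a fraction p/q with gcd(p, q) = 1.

1039/554

Build up convergents one term at a time:
a_0 = 1: 1/1
a_1 = 1: 2/1
a_2 = 7: 15/8
a_3 = 34: 512/273
a_4 = 2: 1039/554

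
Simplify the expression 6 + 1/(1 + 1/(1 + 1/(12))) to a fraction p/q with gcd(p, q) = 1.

163/25

a_0 = 6: 6/1
a_1 = 1: 7/1
a_2 = 1: 13/2
a_3 = 12: 163/25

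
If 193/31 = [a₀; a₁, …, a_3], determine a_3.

193 = 6·31 + 7, so a_0 = 6
31 = 4·7 + 3, so a_1 = 4
7 = 2·3 + 1, so a_2 = 2
3 = 3·1 + 0, so a_3 = 3

3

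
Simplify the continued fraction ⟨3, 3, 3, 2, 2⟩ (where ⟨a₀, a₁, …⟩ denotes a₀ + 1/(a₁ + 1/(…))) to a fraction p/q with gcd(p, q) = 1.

Work from the innermost term outward:
Start with 2.
2 + 1/(2/1) = 2 + 1/2 = 5/2
3 + 1/(5/2) = 3 + 2/5 = 17/5
3 + 1/(17/5) = 3 + 5/17 = 56/17
3 + 1/(56/17) = 3 + 17/56 = 185/56

185/56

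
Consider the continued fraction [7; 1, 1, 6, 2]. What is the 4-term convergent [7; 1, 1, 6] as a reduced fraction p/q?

98/13

a_0 = 7: 7/1
a_1 = 1: 8/1
a_2 = 1: 15/2
a_3 = 6: 98/13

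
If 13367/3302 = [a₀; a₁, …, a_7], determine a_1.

20

⌊13367/3302⌋ = 4, remainder 159
⌊3302/159⌋ = 20, remainder 122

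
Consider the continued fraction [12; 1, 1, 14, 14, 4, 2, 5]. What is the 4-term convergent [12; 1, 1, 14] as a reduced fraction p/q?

363/29

a_0 = 12: 12/1
a_1 = 1: 13/1
a_2 = 1: 25/2
a_3 = 14: 363/29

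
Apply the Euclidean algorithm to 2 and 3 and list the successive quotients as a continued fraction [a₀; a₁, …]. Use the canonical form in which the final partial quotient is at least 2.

[0; 1, 2]

⌊2/3⌋ = 0, remainder 2
⌊3/2⌋ = 1, remainder 1
⌊2/1⌋ = 2, remainder 0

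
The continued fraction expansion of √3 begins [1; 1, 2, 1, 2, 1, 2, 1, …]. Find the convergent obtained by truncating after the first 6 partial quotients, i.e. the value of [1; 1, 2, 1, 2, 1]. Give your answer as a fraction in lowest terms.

26/15

Collapse the nested fraction from the inside out:
Start with 1.
2 + 1/(1/1) = 2 + 1/1 = 3/1
1 + 1/(3/1) = 1 + 1/3 = 4/3
2 + 1/(4/3) = 2 + 3/4 = 11/4
1 + 1/(11/4) = 1 + 4/11 = 15/11
1 + 1/(15/11) = 1 + 11/15 = 26/15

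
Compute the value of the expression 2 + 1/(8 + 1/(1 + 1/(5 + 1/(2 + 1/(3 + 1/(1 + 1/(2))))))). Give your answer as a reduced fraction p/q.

Build up convergents one term at a time:
a_0 = 2: 2/1
a_1 = 8: 17/8
a_2 = 1: 19/9
a_3 = 5: 112/53
a_4 = 2: 243/115
a_5 = 3: 841/398
a_6 = 1: 1084/513
a_7 = 2: 3009/1424

3009/1424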